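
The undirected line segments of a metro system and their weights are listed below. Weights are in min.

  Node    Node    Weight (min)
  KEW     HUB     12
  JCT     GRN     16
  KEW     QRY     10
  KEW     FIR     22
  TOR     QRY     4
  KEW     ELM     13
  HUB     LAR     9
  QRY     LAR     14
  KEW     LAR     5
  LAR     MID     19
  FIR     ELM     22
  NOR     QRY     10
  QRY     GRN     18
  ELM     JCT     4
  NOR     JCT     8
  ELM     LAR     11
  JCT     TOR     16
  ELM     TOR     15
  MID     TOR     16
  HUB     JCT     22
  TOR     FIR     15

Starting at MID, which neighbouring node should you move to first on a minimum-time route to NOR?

TOR

Enumerating some paths:
MID → TOR → JCT → NOR: 16+16+8 = 40
MID → LAR → ELM → JCT → NOR: 19+11+4+8 = 42
MID → TOR → QRY → NOR: 16+4+10 = 30
Cheapest is MID → TOR → QRY → NOR at 30 min.
So from MID the first move is to TOR.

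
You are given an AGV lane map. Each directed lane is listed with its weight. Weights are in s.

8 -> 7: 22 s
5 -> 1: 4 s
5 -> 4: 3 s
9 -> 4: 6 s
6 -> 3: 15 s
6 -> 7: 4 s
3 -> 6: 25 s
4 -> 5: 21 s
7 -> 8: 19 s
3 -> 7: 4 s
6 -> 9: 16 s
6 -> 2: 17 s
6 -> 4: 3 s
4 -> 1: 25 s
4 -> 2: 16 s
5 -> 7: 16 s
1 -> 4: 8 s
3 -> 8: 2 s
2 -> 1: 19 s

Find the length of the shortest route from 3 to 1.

53 s

Enumerating some paths:
3 → 6 → 2 → 1: 25+17+19 = 61
3 → 6 → 4 → 1: 25+3+25 = 53
3 → 6 → 4 → 2 → 1: 25+3+16+19 = 63
3 → 6 → 9 → 4 → 1: 25+16+6+25 = 72
The minimum is 53 s via 3 → 6 → 4 → 1.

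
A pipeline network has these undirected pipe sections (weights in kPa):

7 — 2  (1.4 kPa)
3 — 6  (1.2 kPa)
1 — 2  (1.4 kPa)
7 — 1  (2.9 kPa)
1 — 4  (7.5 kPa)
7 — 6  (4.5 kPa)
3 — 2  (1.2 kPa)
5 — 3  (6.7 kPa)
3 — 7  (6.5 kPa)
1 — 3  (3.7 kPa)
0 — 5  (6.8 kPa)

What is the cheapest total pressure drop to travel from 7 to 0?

16.1 kPa

Settle nodes by increasing distance from 7:
7: 0
2: 1.4  (via 7)
3: 2.6  (via 2)
1: 2.8  (via 2)
6: 3.8  (via 3)
5: 9.3  (via 3)
4: 10.3  (via 1)
0: 16.1  (via 5)
Shortest route: 7 → 2 → 3 → 5 → 0 = 16.1 kPa.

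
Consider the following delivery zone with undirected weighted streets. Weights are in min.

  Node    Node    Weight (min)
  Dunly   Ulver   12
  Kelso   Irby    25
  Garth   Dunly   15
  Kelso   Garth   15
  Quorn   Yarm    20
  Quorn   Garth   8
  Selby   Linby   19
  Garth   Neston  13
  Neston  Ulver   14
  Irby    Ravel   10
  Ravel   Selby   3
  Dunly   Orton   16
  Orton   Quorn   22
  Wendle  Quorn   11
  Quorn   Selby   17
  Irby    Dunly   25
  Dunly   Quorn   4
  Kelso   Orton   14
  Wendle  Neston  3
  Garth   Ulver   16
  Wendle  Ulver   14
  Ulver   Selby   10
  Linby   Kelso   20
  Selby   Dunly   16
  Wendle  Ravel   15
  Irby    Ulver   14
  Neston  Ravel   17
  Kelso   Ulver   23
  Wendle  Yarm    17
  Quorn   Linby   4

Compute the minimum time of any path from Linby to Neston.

Shortest distances from Linby:
Linby: 0
Quorn: 4  (via Linby)
Dunly: 8  (via Quorn)
Garth: 12  (via Quorn)
Wendle: 15  (via Quorn)
Neston: 18  (via Wendle)
Shortest route: Linby → Quorn → Wendle → Neston = 18 min.

18 min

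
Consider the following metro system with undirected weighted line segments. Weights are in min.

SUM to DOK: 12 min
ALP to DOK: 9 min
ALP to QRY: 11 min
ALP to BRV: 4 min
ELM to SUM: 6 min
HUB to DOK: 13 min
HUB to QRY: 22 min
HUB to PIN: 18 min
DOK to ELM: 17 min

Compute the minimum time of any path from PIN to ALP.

40 min

Compare a few routes:
PIN → HUB → DOK → ALP: 18+13+9 = 40
PIN → HUB → QRY → ALP: 18+22+11 = 51
The minimum is 40 min via PIN → HUB → DOK → ALP.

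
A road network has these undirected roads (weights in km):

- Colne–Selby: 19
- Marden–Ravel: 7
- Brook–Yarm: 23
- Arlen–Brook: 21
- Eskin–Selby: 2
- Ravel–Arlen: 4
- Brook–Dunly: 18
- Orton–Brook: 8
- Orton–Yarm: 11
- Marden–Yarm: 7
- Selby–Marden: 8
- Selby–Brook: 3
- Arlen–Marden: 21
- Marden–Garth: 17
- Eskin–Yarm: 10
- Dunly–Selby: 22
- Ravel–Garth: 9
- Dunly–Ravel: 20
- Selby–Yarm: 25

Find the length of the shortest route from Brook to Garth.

Candidate routes:
Brook - Selby - Eskin - Yarm - Marden - Ravel - Garth: 3+2+10+7+7+9 = 38
Brook - Arlen - Ravel - Garth: 21+4+9 = 34
Brook - Selby - Marden - Garth: 3+8+17 = 28
Brook - Selby - Marden - Ravel - Garth: 3+8+7+9 = 27
Cheapest is Brook - Selby - Marden - Ravel - Garth at 27 km.

27 km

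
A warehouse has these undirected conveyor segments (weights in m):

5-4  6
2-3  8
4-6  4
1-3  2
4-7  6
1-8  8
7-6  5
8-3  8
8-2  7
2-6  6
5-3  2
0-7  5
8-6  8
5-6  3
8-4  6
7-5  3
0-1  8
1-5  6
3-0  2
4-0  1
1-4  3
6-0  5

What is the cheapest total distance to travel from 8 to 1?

8 m

Candidate routes:
8 - 3 - 1: 8+2 = 10
8 - 1: 8 = 8
8 - 4 - 1: 6+3 = 9
Cheapest is 8 - 1 at 8 m.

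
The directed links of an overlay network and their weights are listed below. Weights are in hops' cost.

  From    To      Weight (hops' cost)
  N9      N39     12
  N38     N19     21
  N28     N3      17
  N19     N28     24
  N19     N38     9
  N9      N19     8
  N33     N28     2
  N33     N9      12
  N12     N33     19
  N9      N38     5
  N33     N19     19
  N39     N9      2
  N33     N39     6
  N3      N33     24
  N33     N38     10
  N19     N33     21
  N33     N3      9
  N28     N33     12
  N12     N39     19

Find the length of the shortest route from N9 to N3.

Candidate routes:
N9–N19–N28–N3: 8+24+17 = 49
N9–N19–N33–N28–N3: 8+21+2+17 = 48
N9–N19–N33–N3: 8+21+9 = 38
N9–N19–N28–N33–N3: 8+24+12+9 = 53
Cheapest is N9–N19–N33–N3 at 38 hops' cost.

38 hops' cost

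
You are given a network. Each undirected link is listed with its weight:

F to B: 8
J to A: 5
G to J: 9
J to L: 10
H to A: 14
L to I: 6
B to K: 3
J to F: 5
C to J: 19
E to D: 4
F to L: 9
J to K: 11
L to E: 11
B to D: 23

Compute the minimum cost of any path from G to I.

25

Settle nodes by increasing distance from G:
G: 0
J: 9  (via G)
A: 14  (via J)
F: 14  (via J)
L: 19  (via J)
K: 20  (via J)
B: 22  (via F)
I: 25  (via L)
Shortest route: G–J–L–I = 25.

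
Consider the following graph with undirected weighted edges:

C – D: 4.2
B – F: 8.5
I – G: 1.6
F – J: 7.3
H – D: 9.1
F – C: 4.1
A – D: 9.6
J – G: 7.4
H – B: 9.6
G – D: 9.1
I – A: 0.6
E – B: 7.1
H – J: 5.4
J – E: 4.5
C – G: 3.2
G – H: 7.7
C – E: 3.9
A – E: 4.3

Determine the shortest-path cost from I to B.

Shortest distances from I:
I: 0
A: 0.6  (via I)
G: 1.6  (via I)
C: 4.8  (via G)
E: 4.9  (via A)
F: 8.9  (via C)
D: 9  (via C)
J: 9  (via G)
H: 9.3  (via G)
B: 12  (via E)
Shortest route: I → A → E → B = 12.

12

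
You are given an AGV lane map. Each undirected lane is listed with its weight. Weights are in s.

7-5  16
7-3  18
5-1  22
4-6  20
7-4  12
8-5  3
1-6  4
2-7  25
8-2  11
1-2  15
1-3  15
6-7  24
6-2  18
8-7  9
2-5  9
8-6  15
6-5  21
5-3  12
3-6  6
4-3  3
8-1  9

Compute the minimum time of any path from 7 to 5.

Shortest distances from 7:
7: 0
8: 9  (via 7)
4: 12  (via 7)
5: 12  (via 8)
Shortest route: 7 → 8 → 5 = 12 s.

12 s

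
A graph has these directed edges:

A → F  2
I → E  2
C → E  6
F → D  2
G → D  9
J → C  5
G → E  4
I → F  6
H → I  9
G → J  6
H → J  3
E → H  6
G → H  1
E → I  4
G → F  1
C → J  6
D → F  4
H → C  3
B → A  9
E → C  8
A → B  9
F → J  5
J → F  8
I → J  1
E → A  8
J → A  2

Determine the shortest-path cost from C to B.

Settle nodes by increasing distance from C:
C: 0
E: 6  (via C)
J: 6  (via C)
A: 8  (via J)
F: 10  (via A)
I: 10  (via E)
D: 12  (via F)
H: 12  (via E)
B: 17  (via A)
Shortest route: C–J–A–B = 17.

17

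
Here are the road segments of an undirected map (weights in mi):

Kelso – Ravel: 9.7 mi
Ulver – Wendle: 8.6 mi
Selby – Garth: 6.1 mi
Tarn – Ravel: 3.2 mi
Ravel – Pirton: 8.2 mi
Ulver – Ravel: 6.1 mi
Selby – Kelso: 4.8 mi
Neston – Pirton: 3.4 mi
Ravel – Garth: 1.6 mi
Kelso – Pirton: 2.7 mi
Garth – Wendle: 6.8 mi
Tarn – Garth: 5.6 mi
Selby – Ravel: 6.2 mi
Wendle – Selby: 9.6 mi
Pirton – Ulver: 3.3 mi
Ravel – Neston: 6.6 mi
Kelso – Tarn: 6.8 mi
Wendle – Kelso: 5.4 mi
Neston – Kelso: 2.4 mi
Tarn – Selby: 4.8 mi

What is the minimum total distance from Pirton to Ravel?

Compare a few routes:
Pirton–Ravel: 8.2 = 8.2
Pirton–Neston–Ravel: 3.4+6.6 = 10
Pirton–Ulver–Ravel: 3.3+6.1 = 9.4
The minimum is 8.2 mi via Pirton–Ravel.

8.2 mi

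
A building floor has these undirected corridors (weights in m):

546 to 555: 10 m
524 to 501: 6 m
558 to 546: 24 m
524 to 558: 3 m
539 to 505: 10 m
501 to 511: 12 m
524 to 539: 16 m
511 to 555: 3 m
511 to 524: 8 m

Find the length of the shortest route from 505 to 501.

32 m

Settle nodes by increasing distance from 505:
505: 0
539: 10  (via 505)
524: 26  (via 539)
558: 29  (via 524)
501: 32  (via 524)
Shortest route: 505–539–524–501 = 32 m.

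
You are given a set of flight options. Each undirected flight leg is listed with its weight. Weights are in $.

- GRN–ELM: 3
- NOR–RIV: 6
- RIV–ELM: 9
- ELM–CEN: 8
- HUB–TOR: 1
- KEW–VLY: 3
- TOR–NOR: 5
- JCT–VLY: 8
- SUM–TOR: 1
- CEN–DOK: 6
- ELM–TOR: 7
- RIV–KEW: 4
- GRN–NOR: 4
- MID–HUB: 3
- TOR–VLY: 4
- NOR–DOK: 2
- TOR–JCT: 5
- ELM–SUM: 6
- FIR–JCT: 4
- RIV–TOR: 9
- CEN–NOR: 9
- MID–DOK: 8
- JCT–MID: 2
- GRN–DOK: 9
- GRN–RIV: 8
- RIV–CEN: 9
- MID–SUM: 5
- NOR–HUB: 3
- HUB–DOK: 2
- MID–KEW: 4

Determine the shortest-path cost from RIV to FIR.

$14

Candidate routes:
RIV–NOR–DOK–HUB–MID–JCT–FIR: 6+2+2+3+2+4 = 19
RIV–TOR–JCT–FIR: 9+5+4 = 18
RIV–NOR–HUB–MID–JCT–FIR: 6+3+3+2+4 = 18
RIV–KEW–MID–JCT–FIR: 4+4+2+4 = 14
Cheapest is RIV–KEW–MID–JCT–FIR at $14.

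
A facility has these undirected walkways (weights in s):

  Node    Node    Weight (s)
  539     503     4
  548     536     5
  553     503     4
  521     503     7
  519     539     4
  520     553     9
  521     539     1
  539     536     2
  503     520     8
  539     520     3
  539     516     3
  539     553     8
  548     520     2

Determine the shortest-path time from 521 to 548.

Running Dijkstra from 521:
521: 0
539: 1  (via 521)
536: 3  (via 539)
516: 4  (via 539)
520: 4  (via 539)
503: 5  (via 539)
519: 5  (via 539)
548: 6  (via 520)
Shortest route: 521 → 539 → 520 → 548 = 6 s.

6 s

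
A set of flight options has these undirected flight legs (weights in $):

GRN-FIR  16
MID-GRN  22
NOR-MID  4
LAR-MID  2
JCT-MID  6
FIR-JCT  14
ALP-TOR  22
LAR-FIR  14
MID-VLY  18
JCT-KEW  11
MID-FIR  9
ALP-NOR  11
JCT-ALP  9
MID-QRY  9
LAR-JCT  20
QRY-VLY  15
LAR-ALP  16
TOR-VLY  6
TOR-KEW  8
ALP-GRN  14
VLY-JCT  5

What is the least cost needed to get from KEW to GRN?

$34

Compare a few routes:
KEW - JCT - ALP - GRN: 11+9+14 = 34
KEW - JCT - MID - GRN: 11+6+22 = 39
KEW - JCT - FIR - GRN: 11+14+16 = 41
Cheapest is KEW - JCT - ALP - GRN at $34.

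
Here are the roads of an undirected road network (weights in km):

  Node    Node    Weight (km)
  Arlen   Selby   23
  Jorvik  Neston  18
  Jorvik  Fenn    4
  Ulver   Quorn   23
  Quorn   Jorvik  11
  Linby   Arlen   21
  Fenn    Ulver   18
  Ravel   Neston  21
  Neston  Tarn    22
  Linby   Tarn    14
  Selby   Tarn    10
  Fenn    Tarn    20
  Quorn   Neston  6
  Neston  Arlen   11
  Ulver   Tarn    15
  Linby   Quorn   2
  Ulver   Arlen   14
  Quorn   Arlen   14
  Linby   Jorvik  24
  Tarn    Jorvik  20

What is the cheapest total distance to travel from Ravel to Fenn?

42 km

Settle nodes by increasing distance from Ravel:
Ravel: 0
Neston: 21  (via Ravel)
Quorn: 27  (via Neston)
Linby: 29  (via Quorn)
Arlen: 32  (via Neston)
Jorvik: 38  (via Quorn)
Fenn: 42  (via Jorvik)
Shortest route: Ravel → Neston → Quorn → Jorvik → Fenn = 42 km.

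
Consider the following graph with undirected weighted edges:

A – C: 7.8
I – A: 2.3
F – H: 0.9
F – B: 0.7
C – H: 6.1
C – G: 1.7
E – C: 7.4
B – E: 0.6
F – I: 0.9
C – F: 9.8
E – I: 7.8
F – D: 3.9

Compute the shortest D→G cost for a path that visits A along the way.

16.6

Shortest D→A: D–F–I–A = 7.1
Best A to G: A–C–G costing 9.5
Total via A: 7.1 + 9.5 = 16.6.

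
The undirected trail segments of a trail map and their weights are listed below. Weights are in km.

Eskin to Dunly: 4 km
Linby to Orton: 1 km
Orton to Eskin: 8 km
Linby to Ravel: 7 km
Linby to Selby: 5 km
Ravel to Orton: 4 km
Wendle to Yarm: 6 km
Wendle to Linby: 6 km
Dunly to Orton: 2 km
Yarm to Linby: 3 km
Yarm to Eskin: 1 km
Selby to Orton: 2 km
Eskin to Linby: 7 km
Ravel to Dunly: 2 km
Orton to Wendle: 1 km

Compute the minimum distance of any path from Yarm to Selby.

6 km

Candidate routes:
Yarm → Linby → Selby: 3+5 = 8
Yarm → Linby → Orton → Selby: 3+1+2 = 6
Cheapest is Yarm → Linby → Orton → Selby at 6 km.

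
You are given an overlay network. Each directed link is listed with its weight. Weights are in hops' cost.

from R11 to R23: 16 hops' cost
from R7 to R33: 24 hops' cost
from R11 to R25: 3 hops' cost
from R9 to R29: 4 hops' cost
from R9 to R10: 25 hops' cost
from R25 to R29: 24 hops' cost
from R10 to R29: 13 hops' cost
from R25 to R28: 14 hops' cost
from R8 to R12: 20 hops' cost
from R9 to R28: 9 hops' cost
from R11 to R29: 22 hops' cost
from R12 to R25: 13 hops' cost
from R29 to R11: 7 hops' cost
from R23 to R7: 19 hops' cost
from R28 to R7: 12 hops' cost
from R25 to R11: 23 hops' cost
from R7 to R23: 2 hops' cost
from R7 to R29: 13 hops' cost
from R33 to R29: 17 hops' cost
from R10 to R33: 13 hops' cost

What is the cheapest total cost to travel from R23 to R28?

56 hops' cost

Enumerating some paths:
R23 → R7 → R33 → R29 → R11 → R25 → R28: 19+24+17+7+3+14 = 84
R23 → R7 → R29 → R11 → R25 → R28: 19+13+7+3+14 = 56
Cheapest is R23 → R7 → R29 → R11 → R25 → R28 at 56 hops' cost.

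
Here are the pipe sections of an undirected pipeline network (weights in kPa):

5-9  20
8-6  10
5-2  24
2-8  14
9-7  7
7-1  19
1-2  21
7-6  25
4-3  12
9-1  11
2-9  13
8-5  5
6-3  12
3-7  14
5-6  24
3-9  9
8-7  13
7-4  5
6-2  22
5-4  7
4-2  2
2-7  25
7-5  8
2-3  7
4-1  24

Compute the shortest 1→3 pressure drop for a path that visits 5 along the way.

42 kPa

Shortest 1→5: 1–9–7–5 = 26
Shortest 5→3: 5–4–2–3 = 16
Total via 5: 26 + 16 = 42 kPa.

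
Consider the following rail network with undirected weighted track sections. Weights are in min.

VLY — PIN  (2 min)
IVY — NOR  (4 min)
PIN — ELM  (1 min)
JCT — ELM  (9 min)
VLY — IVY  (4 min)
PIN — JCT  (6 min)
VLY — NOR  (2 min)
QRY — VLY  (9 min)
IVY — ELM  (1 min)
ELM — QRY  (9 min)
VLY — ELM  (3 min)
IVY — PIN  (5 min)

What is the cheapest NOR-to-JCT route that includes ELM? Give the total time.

Best NOR to ELM: NOR → VLY → ELM costing 5
Shortest ELM→JCT: ELM → PIN → JCT = 7
Total via ELM: 5 + 7 = 12 min.

12 min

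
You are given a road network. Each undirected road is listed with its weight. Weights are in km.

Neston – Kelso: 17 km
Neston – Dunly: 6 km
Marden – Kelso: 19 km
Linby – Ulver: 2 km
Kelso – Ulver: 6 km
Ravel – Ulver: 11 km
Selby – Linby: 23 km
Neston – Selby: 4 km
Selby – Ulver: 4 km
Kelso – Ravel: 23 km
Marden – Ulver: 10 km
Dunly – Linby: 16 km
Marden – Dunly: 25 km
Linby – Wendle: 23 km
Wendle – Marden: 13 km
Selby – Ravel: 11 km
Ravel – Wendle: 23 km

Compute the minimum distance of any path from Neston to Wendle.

31 km

Running Dijkstra from Neston:
Neston: 0
Selby: 4  (via Neston)
Dunly: 6  (via Neston)
Ulver: 8  (via Selby)
Linby: 10  (via Ulver)
Kelso: 14  (via Ulver)
Ravel: 15  (via Selby)
Marden: 18  (via Ulver)
Wendle: 31  (via Marden)
Shortest route: Neston → Selby → Ulver → Marden → Wendle = 31 km.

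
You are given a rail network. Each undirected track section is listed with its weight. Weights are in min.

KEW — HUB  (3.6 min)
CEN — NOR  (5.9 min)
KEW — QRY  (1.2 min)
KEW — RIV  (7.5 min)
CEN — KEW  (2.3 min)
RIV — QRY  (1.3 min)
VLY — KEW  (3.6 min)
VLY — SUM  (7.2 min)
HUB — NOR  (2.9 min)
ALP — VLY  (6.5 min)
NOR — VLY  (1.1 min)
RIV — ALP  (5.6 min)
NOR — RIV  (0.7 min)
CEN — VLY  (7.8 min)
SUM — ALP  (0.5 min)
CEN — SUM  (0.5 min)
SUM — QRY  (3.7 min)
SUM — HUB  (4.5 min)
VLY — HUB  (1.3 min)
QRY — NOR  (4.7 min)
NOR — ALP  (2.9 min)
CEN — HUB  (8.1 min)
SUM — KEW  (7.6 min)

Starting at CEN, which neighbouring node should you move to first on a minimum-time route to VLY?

Enumerating some paths:
CEN → SUM → HUB → VLY: 0.5+4.5+1.3 = 6.3
CEN → KEW → VLY: 2.3+3.6 = 5.9
CEN → SUM → ALP → NOR → VLY: 0.5+0.5+2.9+1.1 = 5
Cheapest is CEN → SUM → ALP → NOR → VLY at 5 min.
So from CEN the first move is to SUM.

SUM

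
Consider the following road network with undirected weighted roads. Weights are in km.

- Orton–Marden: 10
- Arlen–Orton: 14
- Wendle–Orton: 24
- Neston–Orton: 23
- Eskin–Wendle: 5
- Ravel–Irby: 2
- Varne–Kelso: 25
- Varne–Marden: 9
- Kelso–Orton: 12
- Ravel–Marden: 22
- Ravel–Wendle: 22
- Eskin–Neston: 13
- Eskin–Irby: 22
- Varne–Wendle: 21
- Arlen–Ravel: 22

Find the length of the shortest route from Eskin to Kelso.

Settle nodes by increasing distance from Eskin:
Eskin: 0
Wendle: 5  (via Eskin)
Neston: 13  (via Eskin)
Irby: 22  (via Eskin)
Ravel: 24  (via Irby)
Varne: 26  (via Wendle)
Orton: 29  (via Wendle)
Marden: 35  (via Varne)
Kelso: 41  (via Orton)
Shortest route: Eskin → Wendle → Orton → Kelso = 41 km.

41 km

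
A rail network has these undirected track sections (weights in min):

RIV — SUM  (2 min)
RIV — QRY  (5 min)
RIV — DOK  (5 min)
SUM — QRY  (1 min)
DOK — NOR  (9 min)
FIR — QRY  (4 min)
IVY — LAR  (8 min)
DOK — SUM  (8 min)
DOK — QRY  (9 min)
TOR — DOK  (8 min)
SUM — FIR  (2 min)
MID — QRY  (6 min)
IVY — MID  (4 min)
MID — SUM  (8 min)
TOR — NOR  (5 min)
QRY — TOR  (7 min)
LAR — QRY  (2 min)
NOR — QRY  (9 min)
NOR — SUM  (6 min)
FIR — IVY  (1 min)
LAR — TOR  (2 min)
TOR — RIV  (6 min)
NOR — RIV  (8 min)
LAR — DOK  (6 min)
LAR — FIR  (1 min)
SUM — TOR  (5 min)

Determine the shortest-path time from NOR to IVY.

Shortest distances from NOR:
NOR: 0
TOR: 5  (via NOR)
SUM: 6  (via NOR)
LAR: 7  (via TOR)
QRY: 7  (via SUM)
FIR: 8  (via SUM)
RIV: 8  (via NOR)
DOK: 9  (via NOR)
IVY: 9  (via FIR)
Shortest route: NOR–SUM–FIR–IVY = 9 min.

9 min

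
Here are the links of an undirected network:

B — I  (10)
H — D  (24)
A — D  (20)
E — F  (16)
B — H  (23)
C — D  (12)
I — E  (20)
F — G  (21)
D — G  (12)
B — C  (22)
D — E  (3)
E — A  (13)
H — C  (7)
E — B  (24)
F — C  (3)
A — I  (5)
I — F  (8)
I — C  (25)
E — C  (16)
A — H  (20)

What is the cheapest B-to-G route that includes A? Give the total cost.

Shortest B→A: B–I–A = 15
Shortest A→G: A–E–D–G = 28
Total via A: 15 + 28 = 43.

43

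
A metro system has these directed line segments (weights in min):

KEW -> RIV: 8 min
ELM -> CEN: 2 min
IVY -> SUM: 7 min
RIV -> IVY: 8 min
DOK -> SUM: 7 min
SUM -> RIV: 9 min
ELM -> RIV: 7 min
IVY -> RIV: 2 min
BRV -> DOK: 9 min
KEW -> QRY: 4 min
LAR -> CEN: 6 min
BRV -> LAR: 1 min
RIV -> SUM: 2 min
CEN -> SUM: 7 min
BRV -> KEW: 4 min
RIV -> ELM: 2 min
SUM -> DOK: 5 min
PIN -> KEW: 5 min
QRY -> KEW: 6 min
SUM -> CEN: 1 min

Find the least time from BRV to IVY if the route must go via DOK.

33 min

Best BRV to DOK: BRV–DOK costing 9
Best DOK to IVY: DOK–SUM–RIV–IVY costing 24
Total via DOK: 9 + 24 = 33 min.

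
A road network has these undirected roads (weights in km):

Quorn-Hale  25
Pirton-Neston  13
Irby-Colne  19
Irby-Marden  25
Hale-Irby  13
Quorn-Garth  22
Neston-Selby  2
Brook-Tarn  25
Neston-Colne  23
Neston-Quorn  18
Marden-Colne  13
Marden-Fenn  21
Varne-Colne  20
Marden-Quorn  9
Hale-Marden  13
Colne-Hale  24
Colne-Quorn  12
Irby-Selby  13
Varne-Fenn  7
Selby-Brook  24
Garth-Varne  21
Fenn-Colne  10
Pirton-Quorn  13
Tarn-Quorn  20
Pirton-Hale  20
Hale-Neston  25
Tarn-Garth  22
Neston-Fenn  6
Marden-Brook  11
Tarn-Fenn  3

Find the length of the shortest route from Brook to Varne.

Candidate routes:
Brook - Selby - Neston - Fenn - Varne: 24+2+6+7 = 39
Brook - Tarn - Fenn - Varne: 25+3+7 = 35
Brook - Marden - Fenn - Varne: 11+21+7 = 39
The minimum is 35 km via Brook - Tarn - Fenn - Varne.

35 km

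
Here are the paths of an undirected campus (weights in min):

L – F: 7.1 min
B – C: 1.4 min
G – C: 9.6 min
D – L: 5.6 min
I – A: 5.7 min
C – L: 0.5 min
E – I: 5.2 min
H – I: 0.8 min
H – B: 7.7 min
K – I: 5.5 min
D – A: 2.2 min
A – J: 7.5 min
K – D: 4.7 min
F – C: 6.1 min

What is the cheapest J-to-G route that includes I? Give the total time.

32.7 min

Shortest J→I: J–A–I = 13.2
Best I to G: I–H–B–C–G costing 19.5
Total via I: 13.2 + 19.5 = 32.7 min.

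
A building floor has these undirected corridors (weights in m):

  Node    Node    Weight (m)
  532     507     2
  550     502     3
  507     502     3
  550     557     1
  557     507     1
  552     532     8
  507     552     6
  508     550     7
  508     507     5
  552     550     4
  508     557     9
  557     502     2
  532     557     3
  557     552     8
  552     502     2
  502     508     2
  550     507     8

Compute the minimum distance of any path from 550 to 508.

5 m

Shortest distances from 550:
550: 0
557: 1  (via 550)
507: 2  (via 557)
502: 3  (via 550)
532: 4  (via 557)
552: 4  (via 550)
508: 5  (via 502)
Shortest route: 550 → 502 → 508 = 5 m.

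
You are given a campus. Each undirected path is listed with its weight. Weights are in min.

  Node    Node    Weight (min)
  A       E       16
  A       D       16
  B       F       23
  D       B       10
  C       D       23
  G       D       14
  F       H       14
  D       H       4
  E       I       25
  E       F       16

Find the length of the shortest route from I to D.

Running Dijkstra from I:
I: 0
E: 25  (via I)
A: 41  (via E)
F: 41  (via E)
H: 55  (via F)
D: 57  (via A)
Shortest route: I–E–A–D = 57 min.

57 min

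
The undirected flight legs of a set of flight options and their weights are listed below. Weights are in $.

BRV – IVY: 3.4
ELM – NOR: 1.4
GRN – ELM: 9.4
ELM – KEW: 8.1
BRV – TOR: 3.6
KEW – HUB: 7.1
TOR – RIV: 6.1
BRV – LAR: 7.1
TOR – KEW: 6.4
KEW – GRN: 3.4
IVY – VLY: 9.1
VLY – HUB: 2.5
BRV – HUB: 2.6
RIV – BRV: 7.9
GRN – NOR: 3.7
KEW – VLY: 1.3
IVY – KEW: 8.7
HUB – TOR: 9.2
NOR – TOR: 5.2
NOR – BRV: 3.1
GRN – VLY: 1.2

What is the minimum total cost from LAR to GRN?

$13.4

Running Dijkstra from LAR:
LAR: 0
BRV: 7.1  (via LAR)
HUB: 9.7  (via BRV)
NOR: 10.2  (via BRV)
IVY: 10.5  (via BRV)
TOR: 10.7  (via BRV)
ELM: 11.6  (via NOR)
VLY: 12.2  (via HUB)
GRN: 13.4  (via VLY)
Shortest route: LAR → BRV → HUB → VLY → GRN = $13.4.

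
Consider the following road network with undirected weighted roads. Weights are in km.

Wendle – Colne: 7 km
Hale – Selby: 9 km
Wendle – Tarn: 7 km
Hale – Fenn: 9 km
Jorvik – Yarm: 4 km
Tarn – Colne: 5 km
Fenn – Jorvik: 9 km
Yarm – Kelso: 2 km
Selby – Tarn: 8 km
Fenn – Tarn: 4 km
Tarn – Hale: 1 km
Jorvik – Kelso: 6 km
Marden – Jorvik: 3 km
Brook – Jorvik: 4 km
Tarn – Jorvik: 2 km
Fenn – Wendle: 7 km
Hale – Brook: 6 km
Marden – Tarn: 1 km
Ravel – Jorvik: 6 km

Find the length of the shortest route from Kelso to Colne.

13 km

Compare a few routes:
Kelso → Jorvik → Tarn → Colne: 6+2+5 = 13
Kelso → Yarm → Jorvik → Marden → Tarn → Colne: 2+4+3+1+5 = 15
Kelso → Jorvik → Marden → Tarn → Colne: 6+3+1+5 = 15
Cheapest is Kelso → Jorvik → Tarn → Colne at 13 km.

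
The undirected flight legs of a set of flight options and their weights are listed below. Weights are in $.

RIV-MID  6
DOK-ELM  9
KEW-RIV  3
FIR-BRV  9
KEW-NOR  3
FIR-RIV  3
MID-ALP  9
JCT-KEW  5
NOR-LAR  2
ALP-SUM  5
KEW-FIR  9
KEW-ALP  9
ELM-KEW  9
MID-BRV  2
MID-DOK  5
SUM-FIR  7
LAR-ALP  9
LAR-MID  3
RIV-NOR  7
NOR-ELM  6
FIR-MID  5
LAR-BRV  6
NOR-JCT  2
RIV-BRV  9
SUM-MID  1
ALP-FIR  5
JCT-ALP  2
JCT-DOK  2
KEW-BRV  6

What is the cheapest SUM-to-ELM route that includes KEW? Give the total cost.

$18

Shortest SUM→KEW: SUM–MID–BRV–KEW = 9
Shortest KEW→ELM: KEW–ELM = 9
Total via KEW: 9 + 9 = $18.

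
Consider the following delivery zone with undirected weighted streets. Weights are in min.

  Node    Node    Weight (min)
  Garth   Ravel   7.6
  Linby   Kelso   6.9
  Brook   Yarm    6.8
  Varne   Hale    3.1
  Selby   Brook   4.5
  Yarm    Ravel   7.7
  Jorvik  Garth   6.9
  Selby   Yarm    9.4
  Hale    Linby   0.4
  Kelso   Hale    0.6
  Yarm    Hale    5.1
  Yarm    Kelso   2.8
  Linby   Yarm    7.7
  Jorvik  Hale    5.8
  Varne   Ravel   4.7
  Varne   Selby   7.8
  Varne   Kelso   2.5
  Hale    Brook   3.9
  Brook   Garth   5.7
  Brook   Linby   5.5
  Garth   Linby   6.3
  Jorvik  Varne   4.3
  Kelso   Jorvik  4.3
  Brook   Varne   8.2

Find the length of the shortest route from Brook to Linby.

4.3 min

Candidate routes:
Brook - Hale - Linby: 3.9+0.4 = 4.3
Brook - Linby: 5.5 = 5.5
Cheapest is Brook - Hale - Linby at 4.3 min.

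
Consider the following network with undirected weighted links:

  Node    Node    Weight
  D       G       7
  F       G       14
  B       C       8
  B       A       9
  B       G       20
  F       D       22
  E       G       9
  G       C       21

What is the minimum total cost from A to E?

38

Enumerating some paths:
A → B → C → G → E: 9+8+21+9 = 47
A → B → G → E: 9+20+9 = 38
The minimum is 38 via A → B → G → E.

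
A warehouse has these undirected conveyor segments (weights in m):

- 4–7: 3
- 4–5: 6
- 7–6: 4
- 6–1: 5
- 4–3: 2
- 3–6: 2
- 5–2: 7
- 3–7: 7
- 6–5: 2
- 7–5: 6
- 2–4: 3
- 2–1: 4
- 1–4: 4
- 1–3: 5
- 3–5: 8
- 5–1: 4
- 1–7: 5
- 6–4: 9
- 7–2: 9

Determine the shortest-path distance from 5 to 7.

6 m

Shortest distances from 5:
5: 0
6: 2  (via 5)
1: 4  (via 5)
3: 4  (via 6)
4: 6  (via 5)
7: 6  (via 5)
Shortest route: 5 → 7 = 6 m.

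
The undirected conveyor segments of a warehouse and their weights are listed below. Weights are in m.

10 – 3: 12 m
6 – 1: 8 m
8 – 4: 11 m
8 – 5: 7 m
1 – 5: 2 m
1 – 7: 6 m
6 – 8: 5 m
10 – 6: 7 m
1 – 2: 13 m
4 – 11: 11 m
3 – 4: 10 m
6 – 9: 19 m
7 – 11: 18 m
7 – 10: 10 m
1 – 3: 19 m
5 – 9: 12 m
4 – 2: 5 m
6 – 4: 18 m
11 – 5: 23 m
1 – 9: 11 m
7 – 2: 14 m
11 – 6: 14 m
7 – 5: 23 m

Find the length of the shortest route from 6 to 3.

Compare a few routes:
6 - 10 - 3: 7+12 = 19
6 - 8 - 4 - 3: 5+11+10 = 26
The minimum is 19 m via 6 - 10 - 3.

19 m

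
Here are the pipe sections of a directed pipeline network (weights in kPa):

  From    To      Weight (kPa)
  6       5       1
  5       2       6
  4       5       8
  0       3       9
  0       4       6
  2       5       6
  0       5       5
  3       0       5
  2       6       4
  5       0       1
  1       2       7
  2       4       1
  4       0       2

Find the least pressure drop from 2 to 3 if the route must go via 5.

Shortest 2→5: 2 → 6 → 5 = 5
Shortest 5→3: 5 → 0 → 3 = 10
Total via 5: 5 + 10 = 15 kPa.

15 kPa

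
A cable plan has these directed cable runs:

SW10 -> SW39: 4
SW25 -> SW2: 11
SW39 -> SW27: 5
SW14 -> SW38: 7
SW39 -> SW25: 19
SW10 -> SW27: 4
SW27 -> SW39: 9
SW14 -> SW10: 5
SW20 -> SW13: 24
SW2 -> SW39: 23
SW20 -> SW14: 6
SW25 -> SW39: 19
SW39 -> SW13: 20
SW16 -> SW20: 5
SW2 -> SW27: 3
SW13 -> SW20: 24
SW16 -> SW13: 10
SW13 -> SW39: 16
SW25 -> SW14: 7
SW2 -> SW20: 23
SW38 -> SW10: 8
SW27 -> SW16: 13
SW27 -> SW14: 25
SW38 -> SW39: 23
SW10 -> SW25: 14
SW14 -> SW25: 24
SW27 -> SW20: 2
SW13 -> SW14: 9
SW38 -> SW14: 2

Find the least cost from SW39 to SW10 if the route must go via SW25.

Best SW39 to SW25: SW39–SW25 costing 19
Best SW25 to SW10: SW25–SW14–SW10 costing 12
Total via SW25: 19 + 12 = 31.

31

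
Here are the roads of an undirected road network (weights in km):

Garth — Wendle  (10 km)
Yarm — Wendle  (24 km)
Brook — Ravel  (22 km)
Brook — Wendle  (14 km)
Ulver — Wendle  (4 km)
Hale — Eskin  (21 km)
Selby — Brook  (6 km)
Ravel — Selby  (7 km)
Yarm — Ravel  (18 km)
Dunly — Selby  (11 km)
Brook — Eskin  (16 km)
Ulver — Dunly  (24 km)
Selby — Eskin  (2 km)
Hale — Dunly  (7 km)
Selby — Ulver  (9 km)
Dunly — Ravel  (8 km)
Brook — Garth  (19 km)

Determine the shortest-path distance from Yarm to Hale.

Enumerating some paths:
Yarm–Ravel–Dunly–Hale: 18+8+7 = 33
Yarm–Ravel–Selby–Dunly–Hale: 18+7+11+7 = 43
Yarm–Ravel–Selby–Eskin–Hale: 18+7+2+21 = 48
Cheapest is Yarm–Ravel–Dunly–Hale at 33 km.

33 km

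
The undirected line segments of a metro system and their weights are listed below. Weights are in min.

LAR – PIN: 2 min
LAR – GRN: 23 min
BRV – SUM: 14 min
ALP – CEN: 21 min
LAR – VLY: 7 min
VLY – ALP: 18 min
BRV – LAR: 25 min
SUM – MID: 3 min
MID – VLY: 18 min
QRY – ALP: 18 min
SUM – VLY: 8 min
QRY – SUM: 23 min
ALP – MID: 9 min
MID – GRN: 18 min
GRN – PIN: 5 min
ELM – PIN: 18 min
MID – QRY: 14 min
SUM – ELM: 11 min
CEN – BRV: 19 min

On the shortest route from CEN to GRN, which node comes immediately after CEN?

Candidate routes:
CEN → BRV → LAR → PIN → GRN: 19+25+2+5 = 51
CEN → ALP → VLY → LAR → PIN → GRN: 21+18+7+2+5 = 53
CEN → ALP → MID → GRN: 21+9+18 = 48
CEN → BRV → SUM → MID → GRN: 19+14+3+18 = 54
Cheapest is CEN → ALP → MID → GRN at 48 min.
So from CEN the first move is to ALP.

ALP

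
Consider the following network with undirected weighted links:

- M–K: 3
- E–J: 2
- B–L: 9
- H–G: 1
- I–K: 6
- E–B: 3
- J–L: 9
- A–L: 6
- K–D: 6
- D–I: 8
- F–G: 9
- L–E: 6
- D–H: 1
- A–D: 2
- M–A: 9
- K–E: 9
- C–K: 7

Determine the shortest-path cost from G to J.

18

Running Dijkstra from G:
G: 0
H: 1  (via G)
D: 2  (via H)
A: 4  (via D)
K: 8  (via D)
F: 9  (via G)
I: 10  (via D)
L: 10  (via A)
M: 11  (via K)
C: 15  (via K)
E: 16  (via L)
J: 18  (via E)
Shortest route: G → H → D → A → L → E → J = 18.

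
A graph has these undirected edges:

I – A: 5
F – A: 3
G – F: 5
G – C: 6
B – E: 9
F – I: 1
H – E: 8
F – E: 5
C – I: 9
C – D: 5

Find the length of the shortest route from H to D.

Settle nodes by increasing distance from H:
H: 0
E: 8  (via H)
F: 13  (via E)
I: 14  (via F)
A: 16  (via F)
B: 17  (via E)
G: 18  (via F)
C: 23  (via I)
D: 28  (via C)
Shortest route: H → E → F → I → C → D = 28.

28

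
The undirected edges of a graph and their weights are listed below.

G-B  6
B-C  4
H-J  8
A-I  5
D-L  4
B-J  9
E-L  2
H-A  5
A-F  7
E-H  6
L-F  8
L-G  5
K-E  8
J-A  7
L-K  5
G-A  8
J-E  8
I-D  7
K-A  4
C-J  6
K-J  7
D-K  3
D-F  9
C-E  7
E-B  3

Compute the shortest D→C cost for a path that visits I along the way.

Shortest D→I: D–I = 7
Shortest I→C: I–A–J–C = 18
Total via I: 7 + 18 = 25.

25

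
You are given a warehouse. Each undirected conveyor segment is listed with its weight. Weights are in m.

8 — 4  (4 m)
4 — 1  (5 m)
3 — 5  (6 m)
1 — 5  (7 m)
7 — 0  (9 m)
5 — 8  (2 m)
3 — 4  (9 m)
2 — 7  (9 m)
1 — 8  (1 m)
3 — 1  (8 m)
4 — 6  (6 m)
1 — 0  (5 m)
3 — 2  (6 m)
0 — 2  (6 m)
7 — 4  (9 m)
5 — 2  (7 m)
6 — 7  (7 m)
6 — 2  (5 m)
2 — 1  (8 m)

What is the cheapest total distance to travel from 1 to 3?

8 m

Shortest distances from 1:
1: 0
8: 1  (via 1)
5: 3  (via 8)
0: 5  (via 1)
4: 5  (via 1)
2: 8  (via 1)
3: 8  (via 1)
Shortest route: 1 → 3 = 8 m.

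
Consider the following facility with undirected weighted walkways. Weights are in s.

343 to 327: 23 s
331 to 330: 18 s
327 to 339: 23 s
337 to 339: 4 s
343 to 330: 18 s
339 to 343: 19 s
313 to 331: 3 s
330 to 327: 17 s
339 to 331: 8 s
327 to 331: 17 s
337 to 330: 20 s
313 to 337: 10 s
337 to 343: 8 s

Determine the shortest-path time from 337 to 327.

Settle nodes by increasing distance from 337:
337: 0
339: 4  (via 337)
343: 8  (via 337)
313: 10  (via 337)
331: 12  (via 339)
330: 20  (via 337)
327: 27  (via 339)
Shortest route: 337 → 339 → 327 = 27 s.

27 s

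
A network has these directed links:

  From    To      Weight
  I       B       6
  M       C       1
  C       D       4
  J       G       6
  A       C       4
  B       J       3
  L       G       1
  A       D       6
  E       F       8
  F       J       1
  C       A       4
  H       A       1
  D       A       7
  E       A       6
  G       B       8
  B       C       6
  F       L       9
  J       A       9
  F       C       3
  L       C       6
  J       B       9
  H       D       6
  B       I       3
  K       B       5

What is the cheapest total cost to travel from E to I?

21

Shortest distances from E:
E: 0
A: 6  (via E)
F: 8  (via E)
J: 9  (via F)
C: 10  (via A)
D: 12  (via A)
G: 15  (via J)
L: 17  (via F)
B: 18  (via J)
I: 21  (via B)
Shortest route: E → F → J → B → I = 21.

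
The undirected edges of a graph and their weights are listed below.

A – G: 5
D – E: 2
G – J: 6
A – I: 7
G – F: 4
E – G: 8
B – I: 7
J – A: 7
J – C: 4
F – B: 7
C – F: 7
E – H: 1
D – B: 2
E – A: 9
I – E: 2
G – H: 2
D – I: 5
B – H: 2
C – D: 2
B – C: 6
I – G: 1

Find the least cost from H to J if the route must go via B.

Best H to B: H–B costing 2
Shortest B→J: B–D–C–J = 8
Total via B: 2 + 8 = 10.

10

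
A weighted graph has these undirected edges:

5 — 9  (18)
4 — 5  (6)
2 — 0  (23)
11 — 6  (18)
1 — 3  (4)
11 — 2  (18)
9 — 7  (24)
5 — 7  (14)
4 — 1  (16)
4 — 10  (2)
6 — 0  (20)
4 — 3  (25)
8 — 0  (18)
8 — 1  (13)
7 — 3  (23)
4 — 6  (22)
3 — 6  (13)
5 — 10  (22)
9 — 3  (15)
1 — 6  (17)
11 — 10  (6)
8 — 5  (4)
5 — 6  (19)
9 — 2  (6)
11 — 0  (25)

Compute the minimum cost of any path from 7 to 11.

28

Running Dijkstra from 7:
7: 0
5: 14  (via 7)
8: 18  (via 5)
4: 20  (via 5)
10: 22  (via 4)
3: 23  (via 7)
9: 24  (via 7)
1: 27  (via 3)
11: 28  (via 10)
Shortest route: 7 → 5 → 4 → 10 → 11 = 28.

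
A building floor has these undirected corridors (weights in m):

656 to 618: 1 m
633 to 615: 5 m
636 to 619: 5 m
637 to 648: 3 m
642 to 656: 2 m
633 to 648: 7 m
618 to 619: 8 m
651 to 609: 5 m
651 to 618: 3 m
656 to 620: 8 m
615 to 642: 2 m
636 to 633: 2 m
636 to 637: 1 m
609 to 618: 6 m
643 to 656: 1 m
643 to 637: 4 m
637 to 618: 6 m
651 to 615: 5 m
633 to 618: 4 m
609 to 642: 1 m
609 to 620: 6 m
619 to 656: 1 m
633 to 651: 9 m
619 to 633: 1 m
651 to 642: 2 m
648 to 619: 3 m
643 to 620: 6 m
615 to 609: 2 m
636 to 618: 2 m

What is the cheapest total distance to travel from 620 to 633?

Candidate routes:
620–609–642–656–619–633: 6+1+2+1+1 = 11
620–643–656–618–633: 6+1+1+4 = 12
620–643–656–619–633: 6+1+1+1 = 9
620–656–619–633: 8+1+1 = 10
Cheapest is 620–643–656–619–633 at 9 m.

9 m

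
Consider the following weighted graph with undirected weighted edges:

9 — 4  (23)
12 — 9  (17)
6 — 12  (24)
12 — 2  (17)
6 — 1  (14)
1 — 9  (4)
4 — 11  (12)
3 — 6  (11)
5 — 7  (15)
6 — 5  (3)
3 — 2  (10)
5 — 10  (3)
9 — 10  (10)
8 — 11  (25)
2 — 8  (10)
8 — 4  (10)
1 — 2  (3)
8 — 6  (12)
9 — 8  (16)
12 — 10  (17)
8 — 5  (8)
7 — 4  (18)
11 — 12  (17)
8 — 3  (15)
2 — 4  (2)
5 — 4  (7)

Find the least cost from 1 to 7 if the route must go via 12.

55

Best 1 to 12: 1 → 2 → 12 costing 20
Shortest 12→7: 12 → 10 → 5 → 7 = 35
Total via 12: 20 + 35 = 55.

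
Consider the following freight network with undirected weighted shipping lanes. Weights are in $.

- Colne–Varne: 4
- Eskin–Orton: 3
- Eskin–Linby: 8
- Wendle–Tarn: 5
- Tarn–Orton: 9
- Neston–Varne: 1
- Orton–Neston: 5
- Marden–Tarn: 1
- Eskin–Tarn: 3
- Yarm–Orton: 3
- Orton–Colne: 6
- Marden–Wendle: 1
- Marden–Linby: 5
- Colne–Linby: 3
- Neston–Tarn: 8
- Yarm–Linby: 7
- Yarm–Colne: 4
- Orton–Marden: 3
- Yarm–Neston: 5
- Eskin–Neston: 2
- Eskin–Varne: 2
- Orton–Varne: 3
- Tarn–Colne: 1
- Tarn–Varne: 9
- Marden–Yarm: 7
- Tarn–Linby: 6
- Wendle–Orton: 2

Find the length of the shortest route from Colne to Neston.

$5

Candidate routes:
Colne–Tarn–Eskin–Neston: 1+3+2 = 6
Colne–Varne–Neston: 4+1 = 5
The minimum is $5 via Colne–Varne–Neston.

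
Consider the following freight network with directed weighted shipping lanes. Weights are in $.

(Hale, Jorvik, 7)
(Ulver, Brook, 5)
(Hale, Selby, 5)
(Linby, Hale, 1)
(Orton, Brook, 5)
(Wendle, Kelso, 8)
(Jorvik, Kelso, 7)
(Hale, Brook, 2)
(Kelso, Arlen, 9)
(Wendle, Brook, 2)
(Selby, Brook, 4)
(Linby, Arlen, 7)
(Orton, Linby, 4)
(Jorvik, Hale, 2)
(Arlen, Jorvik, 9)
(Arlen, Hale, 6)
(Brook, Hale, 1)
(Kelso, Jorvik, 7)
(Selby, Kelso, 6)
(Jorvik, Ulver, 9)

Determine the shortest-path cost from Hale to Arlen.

Shortest distances from Hale:
Hale: 0
Brook: 2  (via Hale)
Selby: 5  (via Hale)
Jorvik: 7  (via Hale)
Kelso: 11  (via Selby)
Ulver: 16  (via Jorvik)
Arlen: 20  (via Kelso)
Shortest route: Hale → Selby → Kelso → Arlen = $20.

$20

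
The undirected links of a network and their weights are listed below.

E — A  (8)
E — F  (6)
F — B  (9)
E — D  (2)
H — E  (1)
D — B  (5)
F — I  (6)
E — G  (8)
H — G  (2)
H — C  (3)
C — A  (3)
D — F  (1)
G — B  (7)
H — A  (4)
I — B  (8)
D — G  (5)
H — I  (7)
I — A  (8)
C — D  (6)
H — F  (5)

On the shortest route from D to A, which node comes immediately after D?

E

Enumerating some paths:
D → E → H → A: 2+1+4 = 7
D → E → A: 2+8 = 10
D → E → H → C → A: 2+1+3+3 = 9
D → C → A: 6+3 = 9
Cheapest is D → E → H → A at 7.
So from D the first move is to E.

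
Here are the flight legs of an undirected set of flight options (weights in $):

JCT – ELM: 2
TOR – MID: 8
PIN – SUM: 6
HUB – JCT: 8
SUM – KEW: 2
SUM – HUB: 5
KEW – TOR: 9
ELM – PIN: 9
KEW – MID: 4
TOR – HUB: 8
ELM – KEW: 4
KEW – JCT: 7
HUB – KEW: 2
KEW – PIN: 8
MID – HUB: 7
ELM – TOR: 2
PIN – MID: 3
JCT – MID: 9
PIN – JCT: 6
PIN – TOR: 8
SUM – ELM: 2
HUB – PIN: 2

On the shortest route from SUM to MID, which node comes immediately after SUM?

KEW

Compare a few routes:
SUM–ELM–KEW–MID: 2+4+4 = 10
SUM–KEW–MID: 2+4 = 6
SUM–PIN–MID: 6+3 = 9
SUM–KEW–HUB–PIN–MID: 2+2+2+3 = 9
The minimum is $6 via SUM–KEW–MID.
So from SUM the first move is to KEW.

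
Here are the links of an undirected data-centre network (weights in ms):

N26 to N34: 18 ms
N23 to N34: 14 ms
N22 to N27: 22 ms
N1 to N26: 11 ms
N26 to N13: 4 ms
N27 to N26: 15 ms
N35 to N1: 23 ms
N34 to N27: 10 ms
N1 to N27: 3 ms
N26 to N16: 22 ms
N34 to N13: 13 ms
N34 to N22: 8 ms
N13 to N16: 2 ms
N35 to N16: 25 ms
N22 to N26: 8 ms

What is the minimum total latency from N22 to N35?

Candidate routes:
N22 → N34 → N27 → N1 → N35: 8+10+3+23 = 44
N22 → N26 → N1 → N35: 8+11+23 = 42
N22 → N26 → N13 → N16 → N35: 8+4+2+25 = 39
The minimum is 39 ms via N22 → N26 → N13 → N16 → N35.

39 ms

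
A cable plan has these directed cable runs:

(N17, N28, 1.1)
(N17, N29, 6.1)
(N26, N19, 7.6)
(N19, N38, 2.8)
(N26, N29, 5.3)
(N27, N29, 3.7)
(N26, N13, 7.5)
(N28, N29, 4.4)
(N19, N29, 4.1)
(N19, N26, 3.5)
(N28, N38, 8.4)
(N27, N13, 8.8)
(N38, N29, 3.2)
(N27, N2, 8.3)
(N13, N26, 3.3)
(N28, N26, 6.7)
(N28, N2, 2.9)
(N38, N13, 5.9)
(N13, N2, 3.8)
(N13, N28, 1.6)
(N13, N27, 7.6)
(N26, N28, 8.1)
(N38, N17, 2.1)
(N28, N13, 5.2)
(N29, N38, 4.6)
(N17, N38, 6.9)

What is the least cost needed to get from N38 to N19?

16.8

Running Dijkstra from N38:
N38: 0
N17: 2.1  (via N38)
N28: 3.2  (via N17)
N29: 3.2  (via N38)
N13: 5.9  (via N38)
N2: 6.1  (via N28)
N26: 9.2  (via N13)
N27: 13.5  (via N13)
N19: 16.8  (via N26)
Shortest route: N38 → N13 → N26 → N19 = 16.8.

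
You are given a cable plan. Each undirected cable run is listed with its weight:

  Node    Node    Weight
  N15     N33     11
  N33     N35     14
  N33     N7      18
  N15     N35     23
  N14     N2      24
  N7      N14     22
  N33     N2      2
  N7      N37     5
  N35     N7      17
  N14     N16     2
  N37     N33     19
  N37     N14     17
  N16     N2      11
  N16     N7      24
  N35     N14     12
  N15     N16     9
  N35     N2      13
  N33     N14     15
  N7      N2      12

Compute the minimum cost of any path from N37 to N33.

Candidate routes:
N37 - N7 - N33: 5+18 = 23
N37 - N14 - N16 - N2 - N33: 17+2+11+2 = 32
N37 - N33: 19 = 19
N37 - N14 - N33: 17+15 = 32
Cheapest is N37 - N33 at 19.

19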